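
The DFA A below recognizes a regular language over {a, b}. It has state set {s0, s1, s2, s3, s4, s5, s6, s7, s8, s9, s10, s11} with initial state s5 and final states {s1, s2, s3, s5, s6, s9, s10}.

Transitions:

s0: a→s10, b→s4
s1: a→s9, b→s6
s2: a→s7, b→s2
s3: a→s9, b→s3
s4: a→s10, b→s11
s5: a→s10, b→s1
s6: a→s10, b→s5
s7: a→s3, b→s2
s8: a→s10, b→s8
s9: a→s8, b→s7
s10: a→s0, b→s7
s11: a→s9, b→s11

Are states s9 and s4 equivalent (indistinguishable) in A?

Initial partition by acceptance: {s1,s2,s3,s5,s6,s9,s10} | {s0,s4,s7,s8,s11}.
Refine {s1,s2,s3,s5,s6,s9,s10} on symbol a: members go to different blocks, giving {s1,s3,s5,s6} and {s2,s9,s10}.
Refine {s0,s4,s7,s8,s11} on symbol a: members go to different blocks, giving {s0,s4,s8,s11} and {s7}.
Split {s2,s9,s10} by δ(·,a) → {s9,s10} and {s2}.
No further refinement is possible. Final partition (5 blocks): {s1,s3,s5,s6} | {s0,s4,s8,s11} | {s9,s10} | {s7} | {s2}.
s9 and s4 end up in different blocks, so they are distinguishable. For instance, the string 'ε' is accepted from only s9.

No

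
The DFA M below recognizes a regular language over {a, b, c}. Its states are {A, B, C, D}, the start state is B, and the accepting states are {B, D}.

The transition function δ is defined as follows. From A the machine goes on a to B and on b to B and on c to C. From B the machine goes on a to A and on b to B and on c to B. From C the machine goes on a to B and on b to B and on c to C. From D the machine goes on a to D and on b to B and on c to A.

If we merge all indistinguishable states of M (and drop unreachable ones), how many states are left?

Reachable states from the start: {A,B,C}. Unreachable: {D} — drop them.
P0 = {B} | {A,C}.
No further refinement is possible. Final partition (2 blocks): {B} | {A,C}.

2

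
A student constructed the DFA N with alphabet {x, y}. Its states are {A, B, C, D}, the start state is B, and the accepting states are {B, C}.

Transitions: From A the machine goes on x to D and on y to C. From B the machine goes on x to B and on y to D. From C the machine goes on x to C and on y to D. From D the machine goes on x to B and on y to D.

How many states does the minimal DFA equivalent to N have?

First remove the unreachable states {A,C}; 2 states remain.
Initial partition by acceptance: {B} | {D}.
The partition is now stable with 2 blocks: {B} | {D}.

2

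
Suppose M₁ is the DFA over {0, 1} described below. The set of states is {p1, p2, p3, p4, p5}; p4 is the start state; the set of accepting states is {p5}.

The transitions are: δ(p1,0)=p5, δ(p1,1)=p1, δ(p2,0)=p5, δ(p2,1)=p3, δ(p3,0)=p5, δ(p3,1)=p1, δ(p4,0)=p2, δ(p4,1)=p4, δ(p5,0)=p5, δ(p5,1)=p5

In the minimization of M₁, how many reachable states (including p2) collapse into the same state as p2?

3

All states are reachable from the start state.
Start with accepting vs non-accepting: {p5} | {p1,p2,p3,p4}.
Refine {p1,p2,p3,p4} on symbol 0: members go to different blocks, giving {p1,p2,p3} and {p4}.
No further refinement is possible. Final partition (3 blocks): {p5} | {p1,p2,p3} | {p4}.
State p2 belongs to the block {p1,p2,p3}, which has 3 states.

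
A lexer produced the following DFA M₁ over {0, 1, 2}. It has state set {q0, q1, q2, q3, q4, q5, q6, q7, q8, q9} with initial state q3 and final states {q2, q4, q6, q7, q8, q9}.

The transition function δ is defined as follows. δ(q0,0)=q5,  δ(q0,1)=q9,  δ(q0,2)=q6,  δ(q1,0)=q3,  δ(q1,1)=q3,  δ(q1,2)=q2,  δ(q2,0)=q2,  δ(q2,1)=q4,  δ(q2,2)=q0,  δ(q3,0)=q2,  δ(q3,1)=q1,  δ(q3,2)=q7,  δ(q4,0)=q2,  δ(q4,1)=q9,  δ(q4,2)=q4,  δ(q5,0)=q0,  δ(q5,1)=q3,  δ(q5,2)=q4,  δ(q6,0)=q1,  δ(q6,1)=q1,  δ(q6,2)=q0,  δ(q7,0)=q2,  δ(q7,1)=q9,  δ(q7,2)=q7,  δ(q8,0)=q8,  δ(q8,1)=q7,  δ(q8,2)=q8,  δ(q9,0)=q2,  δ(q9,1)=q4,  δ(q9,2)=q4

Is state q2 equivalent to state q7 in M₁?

No

First remove the unreachable states {q8}; 9 states remain.
Start with accepting vs non-accepting: {q2,q4,q6,q7,q9} | {q0,q1,q3,q5}.
Refine {q2,q4,q6,q7,q9} on symbol 0: members go to different blocks, giving {q2,q4,q7,q9} and {q6}.
Split {q2,q4,q7,q9} by δ(·,2) → {q4,q7,q9} and {q2}.
Refine {q0,q1,q3,q5} on symbol 0: members go to different blocks, giving {q0,q1,q5} and {q3}.
Split {q0,q1,q5} by δ(·,0) → {q0,q5} and {q1}.
On input 1, block {q0,q5} splits into {q0} and {q5}.
No further refinement is possible. Final partition (7 blocks): {q4,q7,q9} | {q0} | {q6} | {q2} | {q3} | {q1} | {q5}.
q2 and q7 end up in different blocks, so they are distinguishable. For instance, the string '2' is accepted from only q7.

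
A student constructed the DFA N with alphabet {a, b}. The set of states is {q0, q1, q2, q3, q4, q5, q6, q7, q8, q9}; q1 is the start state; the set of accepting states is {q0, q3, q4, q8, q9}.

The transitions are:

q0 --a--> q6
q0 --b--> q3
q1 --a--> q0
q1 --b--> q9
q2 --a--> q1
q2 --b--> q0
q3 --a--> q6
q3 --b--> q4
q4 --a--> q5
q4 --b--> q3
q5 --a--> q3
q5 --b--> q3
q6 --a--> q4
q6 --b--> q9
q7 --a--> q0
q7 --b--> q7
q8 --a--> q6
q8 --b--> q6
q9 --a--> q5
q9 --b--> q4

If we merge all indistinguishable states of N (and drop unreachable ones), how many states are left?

Reachable states from the start: {q0,q1,q3,q4,q5,q6,q9}. Unreachable: {q2,q7,q8} — drop them.
Initial partition by acceptance: {q0,q3,q4,q9} | {q1,q5,q6}.
Stable partition: {q0,q3,q4,q9} | {q1,q5,q6} — 2 equivalence classes.

2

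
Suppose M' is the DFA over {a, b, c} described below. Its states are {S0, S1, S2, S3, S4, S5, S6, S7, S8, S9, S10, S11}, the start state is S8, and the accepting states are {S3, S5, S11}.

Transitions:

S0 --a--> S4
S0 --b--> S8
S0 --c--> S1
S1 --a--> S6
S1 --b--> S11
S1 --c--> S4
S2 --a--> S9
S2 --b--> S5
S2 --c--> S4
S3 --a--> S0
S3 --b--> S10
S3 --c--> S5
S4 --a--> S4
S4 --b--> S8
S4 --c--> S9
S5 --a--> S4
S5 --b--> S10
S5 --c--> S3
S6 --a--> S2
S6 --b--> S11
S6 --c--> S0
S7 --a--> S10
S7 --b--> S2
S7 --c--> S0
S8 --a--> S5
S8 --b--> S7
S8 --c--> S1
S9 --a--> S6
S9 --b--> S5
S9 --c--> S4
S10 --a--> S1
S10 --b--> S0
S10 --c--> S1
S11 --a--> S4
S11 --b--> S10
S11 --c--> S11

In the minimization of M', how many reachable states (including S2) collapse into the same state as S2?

4

Every state is reachable, so we keep all 12.
Start with accepting vs non-accepting: {S3,S5,S11} | {S0,S1,S2,S4,S6,S7,S8,S9,S10}.
On input a, block {S0,S1,S2,S4,S6,S7,S8,S9,S10} splits into {S0,S1,S2,S4,S6,S7,S9,S10} and {S8}.
On input b, block {S0,S1,S2,S4,S6,S7,S9,S10} splits into {S1,S2,S6,S9} and {S0,S4} and {S7,S10}.
On input a, block {S7,S10} splits into {S7} and {S10}.
No further refinement is possible. Final partition (6 blocks): {S3,S5,S11} | {S1,S2,S6,S9} | {S8} | {S0,S4} | {S7} | {S10}.
The equivalence class containing S2 is {S1,S2,S6,S9}, of size 4.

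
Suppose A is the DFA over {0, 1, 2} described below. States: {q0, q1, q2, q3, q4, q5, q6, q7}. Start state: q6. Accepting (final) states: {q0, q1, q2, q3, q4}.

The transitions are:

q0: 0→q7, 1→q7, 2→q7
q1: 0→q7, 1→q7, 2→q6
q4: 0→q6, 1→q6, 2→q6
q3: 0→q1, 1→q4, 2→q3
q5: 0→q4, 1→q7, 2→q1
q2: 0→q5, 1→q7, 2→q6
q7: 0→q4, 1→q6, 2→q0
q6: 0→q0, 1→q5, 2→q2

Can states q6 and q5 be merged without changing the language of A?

States {q3} cannot be reached from the start state, so discard them.
Initial partition by acceptance: {q0,q1,q2,q4} | {q5,q6,q7}.
The partition is now stable with 2 blocks: {q0,q1,q2,q4} | {q5,q6,q7}.
q6 and q5 lie in the same block of the stable partition, so they are equivalent — no string distinguishes them.

Yes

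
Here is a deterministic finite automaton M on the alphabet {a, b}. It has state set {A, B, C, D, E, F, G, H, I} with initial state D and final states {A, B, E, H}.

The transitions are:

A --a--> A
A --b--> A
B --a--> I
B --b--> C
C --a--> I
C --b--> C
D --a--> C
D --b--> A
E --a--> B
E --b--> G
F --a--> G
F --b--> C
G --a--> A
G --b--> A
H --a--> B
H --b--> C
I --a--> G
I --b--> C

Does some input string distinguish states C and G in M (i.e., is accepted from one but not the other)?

First remove the unreachable states {B,E,F,H}; 5 states remain.
P0 = {A} | {C,D,G,I}.
On input a, block {C,D,G,I} splits into {C,D,I} and {G}.
Refine {C,D,I} on symbol a: members go to different blocks, giving {C,D} and {I}.
Split {C,D} by δ(·,a) → {C} and {D}.
Stable partition: {A} | {C} | {G} | {I} | {D} — 5 equivalence classes.
C and G end up in different blocks, so they are distinguishable. For instance, the string 'a' is accepted from only G.

Yes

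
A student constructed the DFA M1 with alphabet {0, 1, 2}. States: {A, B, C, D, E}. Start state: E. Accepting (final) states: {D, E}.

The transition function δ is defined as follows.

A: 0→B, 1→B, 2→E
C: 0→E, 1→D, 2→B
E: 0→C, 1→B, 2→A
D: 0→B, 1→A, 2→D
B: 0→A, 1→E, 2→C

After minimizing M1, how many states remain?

Every state is reachable, so we keep all 5.
P0 = {D,E} | {A,B,C}.
On input 2, block {D,E} splits into {D} and {E}.
On input 0, block {A,B,C} splits into {A,B} and {C}.
Split {A,B} by δ(·,1) → {A} and {B}.
Stable partition: {D} | {A} | {E} | {C} | {B} — 5 equivalence classes.

5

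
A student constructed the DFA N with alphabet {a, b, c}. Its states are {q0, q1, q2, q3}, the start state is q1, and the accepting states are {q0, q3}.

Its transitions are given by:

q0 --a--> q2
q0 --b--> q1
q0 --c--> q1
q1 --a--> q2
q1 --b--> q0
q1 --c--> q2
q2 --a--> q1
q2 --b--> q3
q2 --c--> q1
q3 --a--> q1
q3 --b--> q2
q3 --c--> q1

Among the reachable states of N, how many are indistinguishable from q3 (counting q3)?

P0 = {q0,q3} | {q1,q2}.
Stable partition: {q0,q3} | {q1,q2} — 2 equivalence classes.
State q3 belongs to the block {q0,q3}, which has 2 states.

2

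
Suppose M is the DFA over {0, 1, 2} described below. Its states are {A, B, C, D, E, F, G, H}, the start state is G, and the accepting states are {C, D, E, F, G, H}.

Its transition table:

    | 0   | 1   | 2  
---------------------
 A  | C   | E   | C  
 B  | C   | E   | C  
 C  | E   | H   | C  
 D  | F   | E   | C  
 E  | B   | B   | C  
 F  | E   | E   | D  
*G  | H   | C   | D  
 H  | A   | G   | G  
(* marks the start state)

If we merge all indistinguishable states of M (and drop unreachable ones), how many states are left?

Start with accepting vs non-accepting: {C,D,E,F,G,H} | {A,B}.
Split {C,D,E,F,G,H} by δ(·,0) → {C,D,F,G} and {E,H}.
Split {C,D,F,G} by δ(·,0) → {C,F,G} and {D}.
Split {C,F,G} by δ(·,1) → {C,F} and {G}.
Split {C,F} by δ(·,2) → {C} and {F}.
Split {E,H} by δ(·,1) → {E} and {H}.
Stable partition: {C} | {A,B} | {E} | {D} | {G} | {F} | {H} — 7 equivalence classes.

7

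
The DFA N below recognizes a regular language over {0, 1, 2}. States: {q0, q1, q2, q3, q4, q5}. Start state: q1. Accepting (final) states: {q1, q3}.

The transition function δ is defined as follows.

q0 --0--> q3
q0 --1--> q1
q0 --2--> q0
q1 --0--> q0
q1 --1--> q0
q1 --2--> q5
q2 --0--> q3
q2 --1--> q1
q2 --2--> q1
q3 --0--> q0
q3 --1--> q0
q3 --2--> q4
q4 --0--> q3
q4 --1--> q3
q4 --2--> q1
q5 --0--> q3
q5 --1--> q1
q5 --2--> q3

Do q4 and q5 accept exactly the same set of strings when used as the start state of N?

First remove the unreachable states {q2}; 5 states remain.
Start with accepting vs non-accepting: {q1,q3} | {q0,q4,q5}.
Split {q0,q4,q5} by δ(·,2) → {q4,q5} and {q0}.
No further refinement is possible. Final partition (3 blocks): {q1,q3} | {q4,q5} | {q0}.
q4 and q5 lie in the same block of the stable partition, so they are equivalent — no string distinguishes them.

Yes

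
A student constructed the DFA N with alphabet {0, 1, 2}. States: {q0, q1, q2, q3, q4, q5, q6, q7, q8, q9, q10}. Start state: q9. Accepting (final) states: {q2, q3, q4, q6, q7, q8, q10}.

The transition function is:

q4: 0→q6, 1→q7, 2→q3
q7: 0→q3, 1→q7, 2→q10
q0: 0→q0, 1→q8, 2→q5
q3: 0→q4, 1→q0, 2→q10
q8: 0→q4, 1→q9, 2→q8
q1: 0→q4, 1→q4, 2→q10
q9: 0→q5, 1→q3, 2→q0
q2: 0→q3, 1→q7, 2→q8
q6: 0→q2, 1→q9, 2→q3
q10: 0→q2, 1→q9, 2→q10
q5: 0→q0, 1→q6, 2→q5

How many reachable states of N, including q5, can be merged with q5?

States {q1} cannot be reached from the start state, so discard them.
Initial partition by acceptance: {q2,q3,q4,q6,q7,q8,q10} | {q0,q5,q9}.
On input 1, block {q2,q3,q4,q6,q7,q8,q10} splits into {q3,q6,q8,q10} and {q2,q4,q7}.
Stable partition: {q3,q6,q8,q10} | {q0,q5,q9} | {q2,q4,q7} — 3 equivalence classes.
State q5 belongs to the block {q0,q5,q9}, which has 3 states.

3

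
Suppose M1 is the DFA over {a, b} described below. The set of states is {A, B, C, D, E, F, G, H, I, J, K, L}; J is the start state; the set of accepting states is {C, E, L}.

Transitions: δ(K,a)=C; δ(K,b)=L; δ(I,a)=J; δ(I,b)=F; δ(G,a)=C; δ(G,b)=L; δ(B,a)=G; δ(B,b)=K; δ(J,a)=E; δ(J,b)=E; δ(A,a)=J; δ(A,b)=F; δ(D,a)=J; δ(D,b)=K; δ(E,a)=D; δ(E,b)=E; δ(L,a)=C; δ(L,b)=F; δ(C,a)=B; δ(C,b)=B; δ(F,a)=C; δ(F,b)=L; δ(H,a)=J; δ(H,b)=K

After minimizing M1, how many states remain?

7

Reachable states from the start: {B,C,D,E,F,G,J,K,L}. Unreachable: {A,H,I} — drop them.
Start with accepting vs non-accepting: {C,E,L} | {B,D,F,G,J,K}.
On input a, block {C,E,L} splits into {C,E} and {L}.
Refine {C,E} on symbol b: members go to different blocks, giving {C} and {E}.
Split {B,D,F,G,J,K} by δ(·,a) → {F,G,K} and {B,D} and {J}.
On input a, block {B,D} splits into {B} and {D}.
The partition is now stable with 7 blocks: {C} | {F,G,K} | {L} | {E} | {B} | {J} | {D}.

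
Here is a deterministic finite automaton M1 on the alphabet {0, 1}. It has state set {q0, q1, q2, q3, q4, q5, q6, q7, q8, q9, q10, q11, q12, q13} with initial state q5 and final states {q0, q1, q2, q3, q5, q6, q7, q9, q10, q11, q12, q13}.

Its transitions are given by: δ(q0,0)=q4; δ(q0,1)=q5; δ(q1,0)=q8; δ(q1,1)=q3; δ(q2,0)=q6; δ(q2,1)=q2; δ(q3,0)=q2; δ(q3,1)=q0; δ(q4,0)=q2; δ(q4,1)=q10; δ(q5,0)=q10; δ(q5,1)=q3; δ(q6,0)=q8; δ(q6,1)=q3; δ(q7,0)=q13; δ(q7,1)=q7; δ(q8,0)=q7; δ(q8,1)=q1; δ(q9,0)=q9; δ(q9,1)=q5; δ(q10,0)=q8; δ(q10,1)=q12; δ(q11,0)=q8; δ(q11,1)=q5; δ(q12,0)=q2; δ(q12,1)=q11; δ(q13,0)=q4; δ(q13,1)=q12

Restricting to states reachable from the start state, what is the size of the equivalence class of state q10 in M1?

Reachable states from the start: {q0,q1,q2,q3,q4,q5,q6,q7,q8,q10,q11,q12,q13}. Unreachable: {q9} — drop them.
Initial partition by acceptance: {q0,q1,q2,q3,q5,q6,q7,q10,q11,q12,q13} | {q4,q8}.
Refine {q0,q1,q2,q3,q5,q6,q7,q10,q11,q12,q13} on symbol 0: members go to different blocks, giving {q0,q1,q6,q10,q11,q13} and {q2,q3,q5,q7,q12}.
On input 0, block {q2,q3,q5,q7,q12} splits into {q2,q5,q7} and {q3,q12}.
Split {q0,q1,q6,q10,q11,q13} by δ(·,1) → {q1,q6,q10,q13} and {q0,q11}.
Refine {q2,q5,q7} on symbol 1: members go to different blocks, giving {q2,q7} and {q5}.
Stable partition: {q1,q6,q10,q13} | {q4,q8} | {q2,q7} | {q3,q12} | {q0,q11} | {q5} — 6 equivalence classes.
State q10 belongs to the block {q1,q6,q10,q13}, which has 4 states.

4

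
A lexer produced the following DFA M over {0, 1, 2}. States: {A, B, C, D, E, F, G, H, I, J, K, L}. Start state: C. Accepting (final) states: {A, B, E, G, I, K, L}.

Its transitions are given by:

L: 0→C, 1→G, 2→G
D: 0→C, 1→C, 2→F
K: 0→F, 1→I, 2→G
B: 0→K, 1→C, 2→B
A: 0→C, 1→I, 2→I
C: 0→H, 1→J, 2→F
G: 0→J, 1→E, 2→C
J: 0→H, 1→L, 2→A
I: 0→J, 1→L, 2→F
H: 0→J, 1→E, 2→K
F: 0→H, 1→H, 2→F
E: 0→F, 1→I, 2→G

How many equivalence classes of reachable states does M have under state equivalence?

4

Reachable states from the start: {A,C,E,F,G,H,I,J,K,L}. Unreachable: {B,D} — drop them.
Start with accepting vs non-accepting: {A,E,G,I,K,L} | {C,F,H,J}.
Refine {A,E,G,I,K,L} on symbol 2: members go to different blocks, giving {A,E,K,L} and {G,I}.
Refine {C,F,H,J} on symbol 1: members go to different blocks, giving {C,F} and {H,J}.
The partition is now stable with 4 blocks: {A,E,K,L} | {C,F} | {G,I} | {H,J}.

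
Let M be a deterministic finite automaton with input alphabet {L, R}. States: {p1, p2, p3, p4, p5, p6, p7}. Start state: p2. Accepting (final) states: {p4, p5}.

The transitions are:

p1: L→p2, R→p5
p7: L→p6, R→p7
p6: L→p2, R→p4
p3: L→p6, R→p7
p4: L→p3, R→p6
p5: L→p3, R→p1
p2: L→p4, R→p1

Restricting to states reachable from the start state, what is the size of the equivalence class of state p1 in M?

All states are reachable from the start state.
Initial partition by acceptance: {p4,p5} | {p1,p2,p3,p6,p7}.
Refine {p1,p2,p3,p6,p7} on symbol L: members go to different blocks, giving {p1,p3,p6,p7} and {p2}.
Refine {p1,p3,p6,p7} on symbol L: members go to different blocks, giving {p1,p6} and {p3,p7}.
Stable partition: {p4,p5} | {p1,p6} | {p2} | {p3,p7} — 4 equivalence classes.
The equivalence class containing p1 is {p1,p6}, of size 2.

2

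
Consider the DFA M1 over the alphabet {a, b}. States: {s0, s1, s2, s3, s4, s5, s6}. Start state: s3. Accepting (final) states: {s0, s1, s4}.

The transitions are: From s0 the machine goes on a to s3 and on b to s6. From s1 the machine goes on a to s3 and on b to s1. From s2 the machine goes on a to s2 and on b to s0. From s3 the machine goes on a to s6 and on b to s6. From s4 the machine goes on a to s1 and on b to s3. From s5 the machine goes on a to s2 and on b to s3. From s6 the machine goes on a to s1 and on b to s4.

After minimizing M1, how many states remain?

States {s0,s2,s5} cannot be reached from the start state, so discard them.
Start with accepting vs non-accepting: {s1,s4} | {s3,s6}.
On input a, block {s1,s4} splits into {s1} and {s4}.
Split {s3,s6} by δ(·,a) → {s3} and {s6}.
Stable partition: {s1} | {s3} | {s4} | {s6} — 4 equivalence classes.

4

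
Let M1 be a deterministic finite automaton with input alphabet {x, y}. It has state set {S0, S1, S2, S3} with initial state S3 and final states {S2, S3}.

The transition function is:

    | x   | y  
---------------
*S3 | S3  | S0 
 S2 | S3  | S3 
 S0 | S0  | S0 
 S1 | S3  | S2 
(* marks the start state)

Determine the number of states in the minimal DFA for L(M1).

States {S1,S2} cannot be reached from the start state, so discard them.
Start with accepting vs non-accepting: {S3} | {S0}.
The partition is now stable with 2 blocks: {S3} | {S0}.

2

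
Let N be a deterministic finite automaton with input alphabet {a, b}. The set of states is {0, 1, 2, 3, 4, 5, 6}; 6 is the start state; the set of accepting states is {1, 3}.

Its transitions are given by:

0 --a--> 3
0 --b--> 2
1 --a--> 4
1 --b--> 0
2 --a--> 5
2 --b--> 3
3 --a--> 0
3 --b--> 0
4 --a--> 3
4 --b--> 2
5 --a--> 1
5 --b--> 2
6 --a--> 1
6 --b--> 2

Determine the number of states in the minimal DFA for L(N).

3

Start with accepting vs non-accepting: {1,3} | {0,2,4,5,6}.
Split {0,2,4,5,6} by δ(·,a) → {0,4,5,6} and {2}.
No further refinement is possible. Final partition (3 blocks): {1,3} | {0,4,5,6} | {2}.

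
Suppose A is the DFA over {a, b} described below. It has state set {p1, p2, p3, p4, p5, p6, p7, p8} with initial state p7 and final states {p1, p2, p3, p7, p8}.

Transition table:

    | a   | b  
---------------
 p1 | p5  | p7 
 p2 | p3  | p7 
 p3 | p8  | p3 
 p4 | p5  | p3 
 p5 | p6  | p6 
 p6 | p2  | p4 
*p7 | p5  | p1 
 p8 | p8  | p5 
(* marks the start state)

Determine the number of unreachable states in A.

A breadth-first search from the start state visits every state.

0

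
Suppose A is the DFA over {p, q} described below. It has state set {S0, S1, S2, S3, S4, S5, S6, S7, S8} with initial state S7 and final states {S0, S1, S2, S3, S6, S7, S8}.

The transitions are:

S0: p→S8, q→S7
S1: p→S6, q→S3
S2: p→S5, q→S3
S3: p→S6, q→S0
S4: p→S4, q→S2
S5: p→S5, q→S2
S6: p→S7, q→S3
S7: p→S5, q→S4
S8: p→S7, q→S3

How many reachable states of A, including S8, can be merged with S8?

States {S1} cannot be reached from the start state, so discard them.
Start with accepting vs non-accepting: {S0,S2,S3,S6,S7,S8} | {S4,S5}.
Refine {S0,S2,S3,S6,S7,S8} on symbol p: members go to different blocks, giving {S0,S3,S6,S8} and {S2,S7}.
On input p, block {S0,S3,S6,S8} splits into {S0,S3} and {S6,S8}.
Split {S0,S3} by δ(·,q) → {S0} and {S3}.
Split {S2,S7} by δ(·,q) → {S2} and {S7}.
The partition is now stable with 6 blocks: {S0} | {S4,S5} | {S2} | {S6,S8} | {S3} | {S7}.
State S8 belongs to the block {S6,S8}, which has 2 states.

2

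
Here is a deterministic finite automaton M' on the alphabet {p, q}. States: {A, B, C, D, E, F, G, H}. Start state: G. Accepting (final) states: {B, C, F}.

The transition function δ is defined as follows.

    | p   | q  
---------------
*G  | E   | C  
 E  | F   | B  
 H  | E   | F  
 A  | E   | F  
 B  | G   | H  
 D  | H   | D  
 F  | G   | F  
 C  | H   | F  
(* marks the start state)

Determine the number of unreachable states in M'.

2

Starting at G and following transitions, the reachable set is {B, C, E, F, G, H}. That leaves A, D unreachable — 2 in total.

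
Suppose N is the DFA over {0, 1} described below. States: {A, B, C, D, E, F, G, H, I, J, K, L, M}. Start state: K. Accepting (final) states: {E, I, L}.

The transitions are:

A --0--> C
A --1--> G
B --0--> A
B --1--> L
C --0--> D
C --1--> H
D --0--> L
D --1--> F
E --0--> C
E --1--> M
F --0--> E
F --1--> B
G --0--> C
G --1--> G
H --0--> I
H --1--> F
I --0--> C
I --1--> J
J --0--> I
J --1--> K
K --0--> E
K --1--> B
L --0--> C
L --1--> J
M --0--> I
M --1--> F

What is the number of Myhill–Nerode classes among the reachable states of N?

6

Start with accepting vs non-accepting: {E,I,L} | {A,B,C,D,F,G,H,J,K,M}.
Split {A,B,C,D,F,G,H,J,K,M} by δ(·,0) → {D,F,H,J,K,M} and {A,B,C,G}.
Split {D,F,H,J,K,M} by δ(·,1) → {D,H,J,M} and {F,K}.
Split {A,B,C,G} by δ(·,0) → {A,B,G} and {C}.
On input 0, block {A,B,G} splits into {A,G} and {B}.
Stable partition: {E,I,L} | {D,H,J,M} | {A,G} | {F,K} | {C} | {B} — 6 equivalence classes.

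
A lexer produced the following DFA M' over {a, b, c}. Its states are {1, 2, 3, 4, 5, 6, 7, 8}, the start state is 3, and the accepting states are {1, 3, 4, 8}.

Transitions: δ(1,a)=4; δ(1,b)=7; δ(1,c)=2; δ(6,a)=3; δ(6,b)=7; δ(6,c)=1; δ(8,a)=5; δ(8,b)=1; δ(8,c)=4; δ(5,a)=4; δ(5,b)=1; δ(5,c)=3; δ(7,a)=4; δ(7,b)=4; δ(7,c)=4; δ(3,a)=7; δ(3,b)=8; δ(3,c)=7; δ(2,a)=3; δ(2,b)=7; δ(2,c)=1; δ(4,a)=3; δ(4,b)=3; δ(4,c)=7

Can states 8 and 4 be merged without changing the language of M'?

Reachable states from the start: {1,2,3,4,5,7,8}. Unreachable: {6} — drop them.
Start with accepting vs non-accepting: {1,3,4,8} | {2,5,7}.
Split {1,3,4,8} by δ(·,a) → {1,4} and {3,8}.
Refine {1,4} on symbol a: members go to different blocks, giving {1} and {4}.
Refine {2,5,7} on symbol a: members go to different blocks, giving {5,7} and {2}.
On input b, block {5,7} splits into {5} and {7}.
Refine {3,8} on symbol a: members go to different blocks, giving {3} and {8}.
The partition is now stable with 7 blocks: {1} | {5} | {3} | {4} | {2} | {7} | {8}.
8 and 4 end up in different blocks, so they are distinguishable. For instance, the string 'a' is accepted from only 4.

No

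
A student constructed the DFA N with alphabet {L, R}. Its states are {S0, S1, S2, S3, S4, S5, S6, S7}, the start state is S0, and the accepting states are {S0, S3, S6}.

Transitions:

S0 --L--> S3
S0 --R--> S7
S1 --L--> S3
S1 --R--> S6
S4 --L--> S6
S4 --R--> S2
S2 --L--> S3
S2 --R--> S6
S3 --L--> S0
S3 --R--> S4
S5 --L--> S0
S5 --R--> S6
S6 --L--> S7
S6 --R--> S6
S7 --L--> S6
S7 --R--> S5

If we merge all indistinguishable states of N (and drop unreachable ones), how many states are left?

States {S1} cannot be reached from the start state, so discard them.
P0 = {S0,S3,S6} | {S2,S4,S5,S7}.
On input L, block {S0,S3,S6} splits into {S0,S3} and {S6}.
On input L, block {S2,S4,S5,S7} splits into {S2,S5} and {S4,S7}.
Stable partition: {S0,S3} | {S2,S5} | {S6} | {S4,S7} — 4 equivalence classes.

4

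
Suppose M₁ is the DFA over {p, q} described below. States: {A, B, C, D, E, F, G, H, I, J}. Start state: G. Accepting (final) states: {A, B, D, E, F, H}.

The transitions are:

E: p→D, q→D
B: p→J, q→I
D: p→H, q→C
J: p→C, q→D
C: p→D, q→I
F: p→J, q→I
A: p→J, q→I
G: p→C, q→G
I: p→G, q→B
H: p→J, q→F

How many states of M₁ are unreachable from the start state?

2

BFS from G reaches {B, C, D, F, G, H, I, J}; the 2 state(s) A, E are never visited.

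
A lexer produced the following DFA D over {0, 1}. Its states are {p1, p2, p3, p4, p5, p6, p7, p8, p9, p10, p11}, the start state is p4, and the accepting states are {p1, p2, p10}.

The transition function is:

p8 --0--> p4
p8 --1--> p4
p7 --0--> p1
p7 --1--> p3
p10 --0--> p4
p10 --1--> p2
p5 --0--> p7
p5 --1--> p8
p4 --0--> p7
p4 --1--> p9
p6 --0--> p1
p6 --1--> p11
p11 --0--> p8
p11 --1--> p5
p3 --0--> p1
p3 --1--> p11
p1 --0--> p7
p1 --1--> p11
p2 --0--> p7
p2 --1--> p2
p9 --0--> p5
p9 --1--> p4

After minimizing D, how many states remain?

6

States {p2,p6,p10} cannot be reached from the start state, so discard them.
Initial partition by acceptance: {p1} | {p3,p4,p5,p7,p8,p9,p11}.
On input 0, block {p3,p4,p5,p7,p8,p9,p11} splits into {p4,p5,p8,p9,p11} and {p3,p7}.
Split {p4,p5,p8,p9,p11} by δ(·,0) → {p8,p9,p11} and {p4,p5}.
Refine {p8,p9,p11} on symbol 0: members go to different blocks, giving {p8,p9} and {p11}.
Split {p3,p7} by δ(·,1) → {p3} and {p7}.
Stable partition: {p1} | {p8,p9} | {p3} | {p4,p5} | {p11} | {p7} — 6 equivalence classes.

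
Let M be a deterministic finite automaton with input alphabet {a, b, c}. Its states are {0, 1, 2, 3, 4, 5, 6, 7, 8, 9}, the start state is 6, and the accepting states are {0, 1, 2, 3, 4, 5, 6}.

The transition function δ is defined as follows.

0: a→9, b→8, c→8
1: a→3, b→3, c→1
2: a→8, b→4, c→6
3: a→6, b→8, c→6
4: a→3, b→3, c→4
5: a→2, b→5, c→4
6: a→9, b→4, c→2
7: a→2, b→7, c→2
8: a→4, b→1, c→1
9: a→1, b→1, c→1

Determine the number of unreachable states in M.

3

No path from 6 leads to 0, 5, 7; the other 7 states are all reachable.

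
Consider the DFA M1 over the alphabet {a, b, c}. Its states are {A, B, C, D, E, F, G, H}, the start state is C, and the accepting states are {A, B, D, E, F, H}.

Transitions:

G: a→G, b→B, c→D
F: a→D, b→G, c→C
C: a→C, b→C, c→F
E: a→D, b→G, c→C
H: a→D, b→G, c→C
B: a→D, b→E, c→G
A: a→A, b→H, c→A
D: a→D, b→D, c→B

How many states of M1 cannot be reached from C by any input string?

2

BFS from C reaches {B, C, D, E, F, G}; the 2 state(s) A, H are never visited.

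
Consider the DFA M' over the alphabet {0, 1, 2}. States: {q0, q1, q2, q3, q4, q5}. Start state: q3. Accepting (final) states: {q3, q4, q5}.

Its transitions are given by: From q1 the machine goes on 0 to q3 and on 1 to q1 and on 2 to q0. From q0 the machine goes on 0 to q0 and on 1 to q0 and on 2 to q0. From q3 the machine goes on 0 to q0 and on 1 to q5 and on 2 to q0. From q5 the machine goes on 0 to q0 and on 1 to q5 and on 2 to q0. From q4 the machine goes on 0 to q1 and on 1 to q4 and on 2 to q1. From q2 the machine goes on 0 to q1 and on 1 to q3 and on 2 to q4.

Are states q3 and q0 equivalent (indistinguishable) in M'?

No

First remove the unreachable states {q1,q2,q4}; 3 states remain.
Start with accepting vs non-accepting: {q3,q5} | {q0}.
Stable partition: {q3,q5} | {q0} — 2 equivalence classes.
q3 and q0 end up in different blocks, so they are distinguishable. For instance, the string 'ε' is accepted from only q3.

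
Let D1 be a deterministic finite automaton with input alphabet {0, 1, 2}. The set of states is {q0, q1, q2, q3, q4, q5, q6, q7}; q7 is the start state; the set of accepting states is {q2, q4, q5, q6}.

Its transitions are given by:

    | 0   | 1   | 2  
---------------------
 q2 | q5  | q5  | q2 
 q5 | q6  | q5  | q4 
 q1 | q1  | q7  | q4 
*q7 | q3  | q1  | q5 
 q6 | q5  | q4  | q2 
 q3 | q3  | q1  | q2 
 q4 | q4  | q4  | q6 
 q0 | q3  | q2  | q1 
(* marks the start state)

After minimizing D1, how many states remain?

Reachable states from the start: {q1,q2,q3,q4,q5,q6,q7}. Unreachable: {q0} — drop them.
Initial partition by acceptance: {q2,q4,q5,q6} | {q1,q3,q7}.
No further refinement is possible. Final partition (2 blocks): {q2,q4,q5,q6} | {q1,q3,q7}.

2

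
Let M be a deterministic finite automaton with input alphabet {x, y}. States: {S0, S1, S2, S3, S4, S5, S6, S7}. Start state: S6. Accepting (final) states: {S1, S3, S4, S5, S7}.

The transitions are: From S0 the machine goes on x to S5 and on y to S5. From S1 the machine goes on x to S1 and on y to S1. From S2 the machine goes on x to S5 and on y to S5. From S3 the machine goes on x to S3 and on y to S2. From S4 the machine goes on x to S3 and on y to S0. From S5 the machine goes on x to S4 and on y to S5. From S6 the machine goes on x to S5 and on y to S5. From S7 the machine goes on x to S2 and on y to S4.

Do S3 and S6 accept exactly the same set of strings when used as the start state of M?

No

First remove the unreachable states {S1,S7}; 6 states remain.
P0 = {S3,S4,S5} | {S0,S2,S6}.
On input y, block {S3,S4,S5} splits into {S3,S4} and {S5}.
The partition is now stable with 3 blocks: {S3,S4} | {S0,S2,S6} | {S5}.
S3 and S6 end up in different blocks, so they are distinguishable. For instance, the string 'ε' is accepted from only S3.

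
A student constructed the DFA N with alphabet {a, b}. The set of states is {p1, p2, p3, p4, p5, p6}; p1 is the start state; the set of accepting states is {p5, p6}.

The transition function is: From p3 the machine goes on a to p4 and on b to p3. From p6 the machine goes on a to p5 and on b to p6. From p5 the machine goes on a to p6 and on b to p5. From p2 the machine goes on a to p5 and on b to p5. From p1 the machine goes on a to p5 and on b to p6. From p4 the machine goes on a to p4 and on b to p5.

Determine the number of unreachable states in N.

3

Starting at p1 and following transitions, the reachable set is {p1, p5, p6}. That leaves p2, p3, p4 unreachable — 3 in total.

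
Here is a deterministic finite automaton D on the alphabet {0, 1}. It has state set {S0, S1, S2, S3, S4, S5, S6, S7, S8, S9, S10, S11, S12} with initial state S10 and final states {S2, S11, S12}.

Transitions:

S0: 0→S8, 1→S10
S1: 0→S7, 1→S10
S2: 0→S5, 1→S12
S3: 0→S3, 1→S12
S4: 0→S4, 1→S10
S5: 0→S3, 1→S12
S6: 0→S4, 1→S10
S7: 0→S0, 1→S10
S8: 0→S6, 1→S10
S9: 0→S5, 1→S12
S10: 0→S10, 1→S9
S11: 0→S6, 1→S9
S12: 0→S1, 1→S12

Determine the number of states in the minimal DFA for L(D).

4

First remove the unreachable states {S2,S11}; 11 states remain.
Start with accepting vs non-accepting: {S12} | {S0,S1,S3,S4,S5,S6,S7,S8,S9,S10}.
On input 1, block {S0,S1,S3,S4,S5,S6,S7,S8,S9,S10} splits into {S0,S1,S4,S6,S7,S8,S10} and {S3,S5,S9}.
Refine {S0,S1,S4,S6,S7,S8,S10} on symbol 1: members go to different blocks, giving {S0,S1,S4,S6,S7,S8} and {S10}.
No further refinement is possible. Final partition (4 blocks): {S12} | {S0,S1,S4,S6,S7,S8} | {S3,S5,S9} | {S10}.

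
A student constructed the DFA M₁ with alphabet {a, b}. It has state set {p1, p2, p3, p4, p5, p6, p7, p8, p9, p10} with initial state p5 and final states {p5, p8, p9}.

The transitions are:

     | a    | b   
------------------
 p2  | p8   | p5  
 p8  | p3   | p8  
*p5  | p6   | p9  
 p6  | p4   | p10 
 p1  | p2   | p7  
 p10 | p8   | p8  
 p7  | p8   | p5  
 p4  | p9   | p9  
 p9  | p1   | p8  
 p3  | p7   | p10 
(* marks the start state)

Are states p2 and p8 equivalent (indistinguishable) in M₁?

P0 = {p5,p8,p9} | {p1,p2,p3,p4,p6,p7,p10}.
Split {p1,p2,p3,p4,p6,p7,p10} by δ(·,a) → {p2,p4,p7,p10} and {p1,p3,p6}.
No further refinement is possible. Final partition (3 blocks): {p5,p8,p9} | {p2,p4,p7,p10} | {p1,p3,p6}.
p2 and p8 end up in different blocks, so they are distinguishable. For instance, the string 'ε' is accepted from only p8.

No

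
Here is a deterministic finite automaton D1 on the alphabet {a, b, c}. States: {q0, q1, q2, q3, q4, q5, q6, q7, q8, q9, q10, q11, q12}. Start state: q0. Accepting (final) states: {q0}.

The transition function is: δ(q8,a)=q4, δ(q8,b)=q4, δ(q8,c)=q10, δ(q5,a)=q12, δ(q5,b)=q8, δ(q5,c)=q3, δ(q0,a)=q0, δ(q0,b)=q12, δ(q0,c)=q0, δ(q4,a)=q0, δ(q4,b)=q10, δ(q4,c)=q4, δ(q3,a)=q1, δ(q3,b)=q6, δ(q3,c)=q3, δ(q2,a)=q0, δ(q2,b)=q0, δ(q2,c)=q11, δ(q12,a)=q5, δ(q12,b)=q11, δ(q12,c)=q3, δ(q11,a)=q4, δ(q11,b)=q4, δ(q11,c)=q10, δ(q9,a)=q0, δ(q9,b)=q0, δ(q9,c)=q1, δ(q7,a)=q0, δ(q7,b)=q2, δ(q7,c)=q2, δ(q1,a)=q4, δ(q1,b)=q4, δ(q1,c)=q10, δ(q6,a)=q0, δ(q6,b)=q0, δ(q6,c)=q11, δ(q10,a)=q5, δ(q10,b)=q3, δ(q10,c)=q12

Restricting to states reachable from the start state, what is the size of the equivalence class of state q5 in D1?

Reachable states from the start: {q0,q1,q3,q4,q5,q6,q8,q10,q11,q12}. Unreachable: {q2,q7,q9} — drop them.
P0 = {q0} | {q1,q3,q4,q5,q6,q8,q10,q11,q12}.
On input a, block {q1,q3,q4,q5,q6,q8,q10,q11,q12} splits into {q1,q3,q5,q8,q10,q11,q12} and {q4,q6}.
Refine {q1,q3,q5,q8,q10,q11,q12} on symbol a: members go to different blocks, giving {q3,q5,q10,q12} and {q1,q8,q11}.
Refine {q3,q5,q10,q12} on symbol a: members go to different blocks, giving {q5,q10,q12} and {q3}.
On input b, block {q5,q10,q12} splits into {q5,q12} and {q10}.
Split {q4,q6} by δ(·,b) → {q4} and {q6}.
No further refinement is possible. Final partition (7 blocks): {q0} | {q5,q12} | {q4} | {q1,q8,q11} | {q3} | {q10} | {q6}.
State q5 belongs to the block {q5,q12}, which has 2 states.

2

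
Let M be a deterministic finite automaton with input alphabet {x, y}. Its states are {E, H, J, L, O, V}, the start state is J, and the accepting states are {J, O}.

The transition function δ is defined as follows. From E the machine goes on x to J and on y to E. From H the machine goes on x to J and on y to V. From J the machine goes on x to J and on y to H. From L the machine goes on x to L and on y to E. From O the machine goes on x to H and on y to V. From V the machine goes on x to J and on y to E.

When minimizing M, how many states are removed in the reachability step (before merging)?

Starting at J and following transitions, the reachable set is {E, H, J, V}. That leaves L, O unreachable — 2 in total.

2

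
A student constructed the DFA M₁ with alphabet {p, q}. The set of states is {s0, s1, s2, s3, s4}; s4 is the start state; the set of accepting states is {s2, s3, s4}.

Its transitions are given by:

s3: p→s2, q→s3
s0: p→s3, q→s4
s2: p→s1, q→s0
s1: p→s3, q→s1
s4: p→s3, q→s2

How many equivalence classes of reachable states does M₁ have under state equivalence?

Every state is reachable, so we keep all 5.
P0 = {s2,s3,s4} | {s0,s1}.
Refine {s2,s3,s4} on symbol p: members go to different blocks, giving {s3,s4} and {s2}.
On input p, block {s3,s4} splits into {s3} and {s4}.
On input q, block {s0,s1} splits into {s0} and {s1}.
The partition is now stable with 5 blocks: {s3} | {s0} | {s2} | {s4} | {s1}.

5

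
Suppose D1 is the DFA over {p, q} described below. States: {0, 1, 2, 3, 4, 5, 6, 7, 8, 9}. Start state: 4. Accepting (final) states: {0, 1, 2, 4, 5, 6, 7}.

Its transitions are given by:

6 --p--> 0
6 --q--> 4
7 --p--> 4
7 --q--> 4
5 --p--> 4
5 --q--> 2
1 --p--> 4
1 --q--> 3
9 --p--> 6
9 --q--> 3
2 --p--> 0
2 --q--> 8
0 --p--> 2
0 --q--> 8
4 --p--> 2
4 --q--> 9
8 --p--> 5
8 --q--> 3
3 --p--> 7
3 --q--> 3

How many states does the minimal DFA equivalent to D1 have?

3

States {1} cannot be reached from the start state, so discard them.
P0 = {0,2,4,5,6,7} | {3,8,9}.
Refine {0,2,4,5,6,7} on symbol q: members go to different blocks, giving {0,2,4} and {5,6,7}.
No further refinement is possible. Final partition (3 blocks): {0,2,4} | {3,8,9} | {5,6,7}.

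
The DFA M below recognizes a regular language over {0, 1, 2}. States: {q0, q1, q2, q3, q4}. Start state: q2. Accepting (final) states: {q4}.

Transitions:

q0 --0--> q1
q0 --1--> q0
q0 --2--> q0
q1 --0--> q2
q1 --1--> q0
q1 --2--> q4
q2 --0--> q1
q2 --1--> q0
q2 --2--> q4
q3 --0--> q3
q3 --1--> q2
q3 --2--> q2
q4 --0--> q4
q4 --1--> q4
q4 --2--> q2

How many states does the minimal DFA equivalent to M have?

First remove the unreachable states {q3}; 4 states remain.
Initial partition by acceptance: {q4} | {q0,q1,q2}.
On input 2, block {q0,q1,q2} splits into {q1,q2} and {q0}.
No further refinement is possible. Final partition (3 blocks): {q4} | {q1,q2} | {q0}.

3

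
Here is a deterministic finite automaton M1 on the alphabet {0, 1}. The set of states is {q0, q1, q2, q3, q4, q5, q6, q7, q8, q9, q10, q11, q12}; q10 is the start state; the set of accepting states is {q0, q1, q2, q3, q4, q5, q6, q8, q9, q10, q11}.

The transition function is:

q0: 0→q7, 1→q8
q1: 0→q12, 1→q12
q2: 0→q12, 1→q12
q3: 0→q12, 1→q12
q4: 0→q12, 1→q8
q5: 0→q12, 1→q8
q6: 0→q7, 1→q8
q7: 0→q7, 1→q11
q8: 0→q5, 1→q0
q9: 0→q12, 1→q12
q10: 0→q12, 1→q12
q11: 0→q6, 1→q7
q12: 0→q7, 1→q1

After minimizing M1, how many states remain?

States {q2,q3,q4,q9} cannot be reached from the start state, so discard them.
Initial partition by acceptance: {q0,q1,q5,q6,q8,q10,q11} | {q7,q12}.
On input 0, block {q0,q1,q5,q6,q8,q10,q11} splits into {q0,q1,q5,q6,q10} and {q8,q11}.
Split {q0,q1,q5,q6,q10} by δ(·,1) → {q0,q5,q6} and {q1,q10}.
Refine {q7,q12} on symbol 1: members go to different blocks, giving {q7} and {q12}.
On input 0, block {q0,q5,q6} splits into {q0,q6} and {q5}.
On input 0, block {q8,q11} splits into {q8} and {q11}.
Stable partition: {q0,q6} | {q7} | {q8} | {q1,q10} | {q12} | {q5} | {q11} — 7 equivalence classes.

7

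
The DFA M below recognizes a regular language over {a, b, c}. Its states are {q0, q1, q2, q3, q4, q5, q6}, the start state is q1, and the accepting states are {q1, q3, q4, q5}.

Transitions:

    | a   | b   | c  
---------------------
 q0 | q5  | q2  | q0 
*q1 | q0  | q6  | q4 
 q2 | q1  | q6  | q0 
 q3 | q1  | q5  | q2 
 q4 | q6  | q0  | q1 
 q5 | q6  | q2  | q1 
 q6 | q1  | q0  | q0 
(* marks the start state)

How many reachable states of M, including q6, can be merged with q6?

3

First remove the unreachable states {q3}; 6 states remain.
Start with accepting vs non-accepting: {q1,q4,q5} | {q0,q2,q6}.
No further refinement is possible. Final partition (2 blocks): {q1,q4,q5} | {q0,q2,q6}.
State q6 belongs to the block {q0,q2,q6}, which has 3 states.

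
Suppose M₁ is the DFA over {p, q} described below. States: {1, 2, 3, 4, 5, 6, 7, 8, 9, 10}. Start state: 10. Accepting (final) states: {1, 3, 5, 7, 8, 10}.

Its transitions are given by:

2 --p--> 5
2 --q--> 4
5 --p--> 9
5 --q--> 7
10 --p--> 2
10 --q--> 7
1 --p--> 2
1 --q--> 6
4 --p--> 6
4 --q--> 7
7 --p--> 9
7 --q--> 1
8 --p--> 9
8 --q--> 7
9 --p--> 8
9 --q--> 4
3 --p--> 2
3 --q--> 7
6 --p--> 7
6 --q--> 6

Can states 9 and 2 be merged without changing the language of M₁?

Yes

Reachable states from the start: {1,2,4,5,6,7,8,9,10}. Unreachable: {3} — drop them.
P0 = {1,5,7,8,10} | {2,4,6,9}.
Split {1,5,7,8,10} by δ(·,q) → {5,7,8,10} and {1}.
On input q, block {5,7,8,10} splits into {5,8,10} and {7}.
Refine {2,4,6,9} on symbol p: members go to different blocks, giving {2,9} and {4} and {6}.
No further refinement is possible. Final partition (6 blocks): {5,8,10} | {2,9} | {1} | {7} | {4} | {6}.
9 and 2 lie in the same block of the stable partition, so they are equivalent — no string distinguishes them.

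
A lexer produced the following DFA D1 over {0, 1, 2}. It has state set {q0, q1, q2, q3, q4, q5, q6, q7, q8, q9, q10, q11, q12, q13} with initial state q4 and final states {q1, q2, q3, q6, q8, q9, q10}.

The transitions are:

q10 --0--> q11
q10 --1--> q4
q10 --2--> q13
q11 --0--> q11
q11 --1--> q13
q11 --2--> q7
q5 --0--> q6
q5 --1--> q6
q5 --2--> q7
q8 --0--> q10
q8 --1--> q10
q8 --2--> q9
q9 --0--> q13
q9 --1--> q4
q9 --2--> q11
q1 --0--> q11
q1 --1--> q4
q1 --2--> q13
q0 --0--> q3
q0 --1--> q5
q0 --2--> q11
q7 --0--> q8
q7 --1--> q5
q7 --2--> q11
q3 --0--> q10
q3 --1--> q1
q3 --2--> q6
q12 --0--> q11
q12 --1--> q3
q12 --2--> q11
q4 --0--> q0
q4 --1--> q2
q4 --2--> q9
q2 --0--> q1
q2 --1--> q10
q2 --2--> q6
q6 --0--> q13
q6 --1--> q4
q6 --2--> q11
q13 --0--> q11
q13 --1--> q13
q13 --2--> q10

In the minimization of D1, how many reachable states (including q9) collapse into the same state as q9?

First remove the unreachable states {q12}; 13 states remain.
Initial partition by acceptance: {q1,q2,q3,q6,q8,q9,q10} | {q0,q4,q5,q7,q11,q13}.
Refine {q1,q2,q3,q6,q8,q9,q10} on symbol 0: members go to different blocks, giving {q1,q6,q9,q10} and {q2,q3,q8}.
On input 0, block {q0,q4,q5,q7,q11,q13} splits into {q4,q11,q13} and {q0,q7} and {q5}.
Split {q4,q11,q13} by δ(·,0) → {q11,q13} and {q4}.
Refine {q11,q13} on symbol 2: members go to different blocks, giving {q11} and {q13}.
Refine {q1,q6,q9,q10} on symbol 0: members go to different blocks, giving {q1,q10} and {q6,q9}.
The partition is now stable with 8 blocks: {q1,q10} | {q11} | {q2,q3,q8} | {q0,q7} | {q5} | {q4} | {q13} | {q6,q9}.
The equivalence class containing q9 is {q6,q9}, of size 2.

2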